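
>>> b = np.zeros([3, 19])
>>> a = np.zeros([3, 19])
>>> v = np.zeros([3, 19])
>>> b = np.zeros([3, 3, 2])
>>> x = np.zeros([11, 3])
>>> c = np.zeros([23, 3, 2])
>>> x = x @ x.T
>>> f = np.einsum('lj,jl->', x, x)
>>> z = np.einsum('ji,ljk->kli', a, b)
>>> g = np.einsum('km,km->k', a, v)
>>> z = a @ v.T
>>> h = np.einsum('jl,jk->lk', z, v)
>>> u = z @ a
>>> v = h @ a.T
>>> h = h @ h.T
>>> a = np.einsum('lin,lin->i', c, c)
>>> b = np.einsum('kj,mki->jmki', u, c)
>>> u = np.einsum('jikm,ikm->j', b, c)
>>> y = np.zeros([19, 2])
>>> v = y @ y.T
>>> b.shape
(19, 23, 3, 2)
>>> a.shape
(3,)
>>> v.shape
(19, 19)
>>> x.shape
(11, 11)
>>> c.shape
(23, 3, 2)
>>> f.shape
()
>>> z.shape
(3, 3)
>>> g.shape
(3,)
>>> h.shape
(3, 3)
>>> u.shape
(19,)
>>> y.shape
(19, 2)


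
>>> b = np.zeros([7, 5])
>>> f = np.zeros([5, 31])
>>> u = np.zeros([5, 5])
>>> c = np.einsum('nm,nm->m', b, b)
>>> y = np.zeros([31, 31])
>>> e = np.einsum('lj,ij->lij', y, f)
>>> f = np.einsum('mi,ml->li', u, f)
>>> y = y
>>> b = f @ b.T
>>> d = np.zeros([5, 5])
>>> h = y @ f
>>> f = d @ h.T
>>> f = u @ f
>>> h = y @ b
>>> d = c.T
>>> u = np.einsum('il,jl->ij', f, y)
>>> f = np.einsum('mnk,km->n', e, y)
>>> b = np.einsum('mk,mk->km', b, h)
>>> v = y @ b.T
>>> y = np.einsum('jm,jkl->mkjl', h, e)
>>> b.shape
(7, 31)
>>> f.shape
(5,)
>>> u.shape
(5, 31)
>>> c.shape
(5,)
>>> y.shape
(7, 5, 31, 31)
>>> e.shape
(31, 5, 31)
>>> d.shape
(5,)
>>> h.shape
(31, 7)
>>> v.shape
(31, 7)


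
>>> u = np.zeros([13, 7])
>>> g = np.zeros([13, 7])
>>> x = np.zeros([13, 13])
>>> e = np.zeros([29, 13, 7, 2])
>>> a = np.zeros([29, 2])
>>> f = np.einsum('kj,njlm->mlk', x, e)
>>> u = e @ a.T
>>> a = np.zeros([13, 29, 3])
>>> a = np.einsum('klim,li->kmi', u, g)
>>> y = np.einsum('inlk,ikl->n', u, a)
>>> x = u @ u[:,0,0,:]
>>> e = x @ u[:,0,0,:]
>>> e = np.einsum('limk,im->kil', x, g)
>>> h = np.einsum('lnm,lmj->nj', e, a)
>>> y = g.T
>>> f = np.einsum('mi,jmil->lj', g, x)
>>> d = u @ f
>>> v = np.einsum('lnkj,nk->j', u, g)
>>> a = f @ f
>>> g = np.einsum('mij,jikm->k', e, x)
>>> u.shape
(29, 13, 7, 29)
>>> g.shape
(7,)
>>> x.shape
(29, 13, 7, 29)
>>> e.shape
(29, 13, 29)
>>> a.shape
(29, 29)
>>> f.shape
(29, 29)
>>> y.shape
(7, 13)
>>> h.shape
(13, 7)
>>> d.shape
(29, 13, 7, 29)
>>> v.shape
(29,)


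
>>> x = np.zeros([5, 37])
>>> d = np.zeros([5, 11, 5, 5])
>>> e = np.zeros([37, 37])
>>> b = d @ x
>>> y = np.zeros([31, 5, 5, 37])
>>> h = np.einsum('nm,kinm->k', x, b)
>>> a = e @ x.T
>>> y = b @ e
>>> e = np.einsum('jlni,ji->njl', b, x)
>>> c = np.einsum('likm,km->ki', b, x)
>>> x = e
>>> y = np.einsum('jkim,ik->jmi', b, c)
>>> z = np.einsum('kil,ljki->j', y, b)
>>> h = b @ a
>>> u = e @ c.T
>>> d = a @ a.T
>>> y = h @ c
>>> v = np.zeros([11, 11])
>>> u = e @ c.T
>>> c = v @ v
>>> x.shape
(5, 5, 11)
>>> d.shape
(37, 37)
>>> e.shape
(5, 5, 11)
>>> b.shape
(5, 11, 5, 37)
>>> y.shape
(5, 11, 5, 11)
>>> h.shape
(5, 11, 5, 5)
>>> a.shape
(37, 5)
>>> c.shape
(11, 11)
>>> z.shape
(11,)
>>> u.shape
(5, 5, 5)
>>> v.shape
(11, 11)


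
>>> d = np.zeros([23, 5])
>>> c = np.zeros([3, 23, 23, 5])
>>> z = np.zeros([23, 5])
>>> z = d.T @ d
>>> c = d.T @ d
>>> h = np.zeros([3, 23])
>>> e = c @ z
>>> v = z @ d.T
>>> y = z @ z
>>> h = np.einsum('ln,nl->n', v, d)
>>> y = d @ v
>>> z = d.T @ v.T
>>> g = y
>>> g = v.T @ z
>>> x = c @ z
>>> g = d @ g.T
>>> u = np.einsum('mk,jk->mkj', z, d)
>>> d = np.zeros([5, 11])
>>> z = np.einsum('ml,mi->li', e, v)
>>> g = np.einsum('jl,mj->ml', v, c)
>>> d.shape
(5, 11)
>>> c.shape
(5, 5)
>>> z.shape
(5, 23)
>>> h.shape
(23,)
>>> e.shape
(5, 5)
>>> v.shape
(5, 23)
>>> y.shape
(23, 23)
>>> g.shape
(5, 23)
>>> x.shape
(5, 5)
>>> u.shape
(5, 5, 23)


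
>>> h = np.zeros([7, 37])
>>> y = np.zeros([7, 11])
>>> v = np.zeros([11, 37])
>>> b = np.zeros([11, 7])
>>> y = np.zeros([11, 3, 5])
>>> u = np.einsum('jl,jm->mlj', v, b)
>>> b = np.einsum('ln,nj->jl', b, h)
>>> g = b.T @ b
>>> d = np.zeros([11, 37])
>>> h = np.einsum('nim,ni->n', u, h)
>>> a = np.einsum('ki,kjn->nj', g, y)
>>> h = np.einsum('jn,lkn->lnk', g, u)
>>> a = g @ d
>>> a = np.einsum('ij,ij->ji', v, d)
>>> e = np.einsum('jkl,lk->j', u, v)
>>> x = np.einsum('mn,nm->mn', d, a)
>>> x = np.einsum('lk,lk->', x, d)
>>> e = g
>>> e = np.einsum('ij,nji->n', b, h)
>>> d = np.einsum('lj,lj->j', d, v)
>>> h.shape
(7, 11, 37)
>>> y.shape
(11, 3, 5)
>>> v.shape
(11, 37)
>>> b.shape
(37, 11)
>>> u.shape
(7, 37, 11)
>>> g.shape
(11, 11)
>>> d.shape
(37,)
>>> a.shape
(37, 11)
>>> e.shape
(7,)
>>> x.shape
()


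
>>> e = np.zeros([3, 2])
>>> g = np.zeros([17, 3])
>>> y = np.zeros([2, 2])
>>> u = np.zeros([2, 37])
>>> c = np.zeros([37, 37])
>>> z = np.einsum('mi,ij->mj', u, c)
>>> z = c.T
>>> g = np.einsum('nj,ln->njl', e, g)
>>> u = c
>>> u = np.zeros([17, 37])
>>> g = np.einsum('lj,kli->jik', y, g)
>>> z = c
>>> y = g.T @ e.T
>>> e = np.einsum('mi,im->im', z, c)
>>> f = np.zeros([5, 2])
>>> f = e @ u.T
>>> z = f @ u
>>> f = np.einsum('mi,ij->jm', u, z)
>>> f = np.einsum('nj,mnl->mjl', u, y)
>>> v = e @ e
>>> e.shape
(37, 37)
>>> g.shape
(2, 17, 3)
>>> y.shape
(3, 17, 3)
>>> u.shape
(17, 37)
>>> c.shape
(37, 37)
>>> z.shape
(37, 37)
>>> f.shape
(3, 37, 3)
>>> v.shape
(37, 37)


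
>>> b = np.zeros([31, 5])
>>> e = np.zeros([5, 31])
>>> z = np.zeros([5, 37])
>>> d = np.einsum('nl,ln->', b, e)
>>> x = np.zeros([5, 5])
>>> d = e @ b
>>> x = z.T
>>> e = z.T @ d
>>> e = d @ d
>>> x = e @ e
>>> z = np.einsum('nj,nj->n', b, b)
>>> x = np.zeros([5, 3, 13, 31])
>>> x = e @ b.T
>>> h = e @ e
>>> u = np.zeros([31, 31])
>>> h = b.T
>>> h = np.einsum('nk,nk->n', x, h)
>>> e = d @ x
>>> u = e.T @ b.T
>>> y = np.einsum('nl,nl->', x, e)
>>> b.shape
(31, 5)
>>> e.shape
(5, 31)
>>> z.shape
(31,)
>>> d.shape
(5, 5)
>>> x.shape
(5, 31)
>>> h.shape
(5,)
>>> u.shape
(31, 31)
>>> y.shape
()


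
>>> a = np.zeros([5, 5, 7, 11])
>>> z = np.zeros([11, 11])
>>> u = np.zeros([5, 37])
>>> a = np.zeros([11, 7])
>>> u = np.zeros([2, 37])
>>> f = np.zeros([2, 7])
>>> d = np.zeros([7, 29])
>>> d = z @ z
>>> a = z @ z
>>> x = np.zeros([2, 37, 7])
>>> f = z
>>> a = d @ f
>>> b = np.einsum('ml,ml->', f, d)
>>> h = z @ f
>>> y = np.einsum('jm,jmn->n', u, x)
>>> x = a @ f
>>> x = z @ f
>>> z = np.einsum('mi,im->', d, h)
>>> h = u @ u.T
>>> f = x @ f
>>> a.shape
(11, 11)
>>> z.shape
()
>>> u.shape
(2, 37)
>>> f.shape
(11, 11)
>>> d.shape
(11, 11)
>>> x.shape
(11, 11)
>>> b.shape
()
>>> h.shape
(2, 2)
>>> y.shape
(7,)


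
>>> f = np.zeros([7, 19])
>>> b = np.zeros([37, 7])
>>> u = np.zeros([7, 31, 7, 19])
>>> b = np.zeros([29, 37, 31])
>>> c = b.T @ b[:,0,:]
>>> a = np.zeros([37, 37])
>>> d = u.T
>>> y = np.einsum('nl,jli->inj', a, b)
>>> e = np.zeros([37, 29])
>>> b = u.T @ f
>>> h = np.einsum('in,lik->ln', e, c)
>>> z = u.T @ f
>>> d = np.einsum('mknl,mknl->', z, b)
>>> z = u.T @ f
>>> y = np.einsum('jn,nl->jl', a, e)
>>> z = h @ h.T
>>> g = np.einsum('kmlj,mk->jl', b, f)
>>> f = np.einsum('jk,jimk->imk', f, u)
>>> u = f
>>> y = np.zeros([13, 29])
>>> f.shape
(31, 7, 19)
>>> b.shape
(19, 7, 31, 19)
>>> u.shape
(31, 7, 19)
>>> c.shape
(31, 37, 31)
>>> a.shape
(37, 37)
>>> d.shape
()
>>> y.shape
(13, 29)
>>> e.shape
(37, 29)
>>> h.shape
(31, 29)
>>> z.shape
(31, 31)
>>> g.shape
(19, 31)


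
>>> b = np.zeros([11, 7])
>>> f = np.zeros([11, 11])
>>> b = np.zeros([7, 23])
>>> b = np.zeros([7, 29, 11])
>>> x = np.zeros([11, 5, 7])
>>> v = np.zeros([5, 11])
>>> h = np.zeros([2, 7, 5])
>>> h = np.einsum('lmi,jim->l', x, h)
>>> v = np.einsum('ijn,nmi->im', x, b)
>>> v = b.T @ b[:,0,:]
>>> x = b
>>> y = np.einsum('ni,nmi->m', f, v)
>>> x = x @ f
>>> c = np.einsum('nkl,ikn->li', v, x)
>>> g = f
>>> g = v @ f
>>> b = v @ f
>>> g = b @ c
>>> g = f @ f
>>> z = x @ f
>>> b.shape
(11, 29, 11)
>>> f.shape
(11, 11)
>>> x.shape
(7, 29, 11)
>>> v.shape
(11, 29, 11)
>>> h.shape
(11,)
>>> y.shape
(29,)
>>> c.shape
(11, 7)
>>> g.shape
(11, 11)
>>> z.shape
(7, 29, 11)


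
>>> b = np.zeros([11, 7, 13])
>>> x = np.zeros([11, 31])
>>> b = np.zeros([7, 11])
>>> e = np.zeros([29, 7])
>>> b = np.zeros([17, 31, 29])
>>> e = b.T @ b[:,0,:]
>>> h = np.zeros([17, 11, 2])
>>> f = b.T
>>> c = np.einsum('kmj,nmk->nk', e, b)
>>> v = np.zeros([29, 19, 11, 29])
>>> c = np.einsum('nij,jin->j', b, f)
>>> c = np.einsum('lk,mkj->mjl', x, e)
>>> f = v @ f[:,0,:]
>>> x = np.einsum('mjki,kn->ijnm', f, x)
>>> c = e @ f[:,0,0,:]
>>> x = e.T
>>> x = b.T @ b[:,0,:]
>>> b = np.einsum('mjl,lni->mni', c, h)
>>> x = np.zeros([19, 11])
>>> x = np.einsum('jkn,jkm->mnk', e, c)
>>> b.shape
(29, 11, 2)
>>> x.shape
(17, 29, 31)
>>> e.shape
(29, 31, 29)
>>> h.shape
(17, 11, 2)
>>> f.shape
(29, 19, 11, 17)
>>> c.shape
(29, 31, 17)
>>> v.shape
(29, 19, 11, 29)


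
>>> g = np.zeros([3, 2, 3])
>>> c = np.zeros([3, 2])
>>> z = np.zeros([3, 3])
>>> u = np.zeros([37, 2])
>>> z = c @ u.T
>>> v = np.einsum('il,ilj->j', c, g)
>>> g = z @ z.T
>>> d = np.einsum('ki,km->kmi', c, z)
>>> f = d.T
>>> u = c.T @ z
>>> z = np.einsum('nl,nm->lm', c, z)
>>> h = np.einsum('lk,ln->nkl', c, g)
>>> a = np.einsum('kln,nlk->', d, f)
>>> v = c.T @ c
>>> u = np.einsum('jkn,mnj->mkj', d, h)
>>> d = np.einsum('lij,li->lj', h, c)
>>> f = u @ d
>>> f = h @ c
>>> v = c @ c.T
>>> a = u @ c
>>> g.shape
(3, 3)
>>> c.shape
(3, 2)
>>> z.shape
(2, 37)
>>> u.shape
(3, 37, 3)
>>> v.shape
(3, 3)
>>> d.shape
(3, 3)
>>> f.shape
(3, 2, 2)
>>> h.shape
(3, 2, 3)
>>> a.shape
(3, 37, 2)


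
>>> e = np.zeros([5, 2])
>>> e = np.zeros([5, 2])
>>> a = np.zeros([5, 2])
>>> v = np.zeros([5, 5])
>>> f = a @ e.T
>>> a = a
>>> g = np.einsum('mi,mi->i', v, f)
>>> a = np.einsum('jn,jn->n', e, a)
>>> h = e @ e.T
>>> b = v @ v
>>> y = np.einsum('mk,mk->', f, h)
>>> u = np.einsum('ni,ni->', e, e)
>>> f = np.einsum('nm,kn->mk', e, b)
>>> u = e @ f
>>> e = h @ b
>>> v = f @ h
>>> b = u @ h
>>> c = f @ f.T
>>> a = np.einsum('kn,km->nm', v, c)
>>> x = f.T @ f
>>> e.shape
(5, 5)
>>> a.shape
(5, 2)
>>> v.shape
(2, 5)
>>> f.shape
(2, 5)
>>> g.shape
(5,)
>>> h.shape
(5, 5)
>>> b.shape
(5, 5)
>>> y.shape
()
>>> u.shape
(5, 5)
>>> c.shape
(2, 2)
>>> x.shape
(5, 5)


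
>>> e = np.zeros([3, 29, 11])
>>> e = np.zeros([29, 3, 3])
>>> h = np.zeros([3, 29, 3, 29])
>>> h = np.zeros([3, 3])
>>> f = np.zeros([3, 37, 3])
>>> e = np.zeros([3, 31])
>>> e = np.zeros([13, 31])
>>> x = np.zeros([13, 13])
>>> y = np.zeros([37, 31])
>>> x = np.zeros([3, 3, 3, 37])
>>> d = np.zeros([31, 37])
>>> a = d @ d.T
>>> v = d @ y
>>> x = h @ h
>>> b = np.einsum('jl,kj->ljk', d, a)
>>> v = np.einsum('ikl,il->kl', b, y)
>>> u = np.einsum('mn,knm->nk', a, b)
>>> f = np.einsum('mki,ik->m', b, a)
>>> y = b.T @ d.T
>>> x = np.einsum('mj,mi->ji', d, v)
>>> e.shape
(13, 31)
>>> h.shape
(3, 3)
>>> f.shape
(37,)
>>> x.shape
(37, 31)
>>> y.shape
(31, 31, 31)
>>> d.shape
(31, 37)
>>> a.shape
(31, 31)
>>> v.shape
(31, 31)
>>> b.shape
(37, 31, 31)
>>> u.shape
(31, 37)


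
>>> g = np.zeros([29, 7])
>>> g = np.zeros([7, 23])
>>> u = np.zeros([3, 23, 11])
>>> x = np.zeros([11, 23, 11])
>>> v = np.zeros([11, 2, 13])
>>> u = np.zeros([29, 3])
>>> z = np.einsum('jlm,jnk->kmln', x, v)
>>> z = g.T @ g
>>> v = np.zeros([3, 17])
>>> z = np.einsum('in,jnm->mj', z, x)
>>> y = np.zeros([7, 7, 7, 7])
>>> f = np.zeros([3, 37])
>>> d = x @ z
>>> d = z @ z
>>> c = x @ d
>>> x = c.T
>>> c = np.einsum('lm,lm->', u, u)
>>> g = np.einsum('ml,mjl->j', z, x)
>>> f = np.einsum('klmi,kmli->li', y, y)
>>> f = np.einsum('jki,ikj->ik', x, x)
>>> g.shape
(23,)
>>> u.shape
(29, 3)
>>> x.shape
(11, 23, 11)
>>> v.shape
(3, 17)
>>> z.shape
(11, 11)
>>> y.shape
(7, 7, 7, 7)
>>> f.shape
(11, 23)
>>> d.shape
(11, 11)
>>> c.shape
()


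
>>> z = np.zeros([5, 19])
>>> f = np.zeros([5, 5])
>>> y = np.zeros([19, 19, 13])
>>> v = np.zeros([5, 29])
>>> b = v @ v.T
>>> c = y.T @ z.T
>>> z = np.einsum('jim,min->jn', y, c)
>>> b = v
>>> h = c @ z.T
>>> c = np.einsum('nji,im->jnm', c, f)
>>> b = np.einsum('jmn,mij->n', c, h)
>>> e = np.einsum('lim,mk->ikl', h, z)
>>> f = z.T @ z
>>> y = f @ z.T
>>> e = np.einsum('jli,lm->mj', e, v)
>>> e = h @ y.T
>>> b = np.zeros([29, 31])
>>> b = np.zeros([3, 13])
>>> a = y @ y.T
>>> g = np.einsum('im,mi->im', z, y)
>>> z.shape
(19, 5)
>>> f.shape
(5, 5)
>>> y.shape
(5, 19)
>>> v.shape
(5, 29)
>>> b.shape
(3, 13)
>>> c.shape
(19, 13, 5)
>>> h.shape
(13, 19, 19)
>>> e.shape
(13, 19, 5)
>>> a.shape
(5, 5)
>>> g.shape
(19, 5)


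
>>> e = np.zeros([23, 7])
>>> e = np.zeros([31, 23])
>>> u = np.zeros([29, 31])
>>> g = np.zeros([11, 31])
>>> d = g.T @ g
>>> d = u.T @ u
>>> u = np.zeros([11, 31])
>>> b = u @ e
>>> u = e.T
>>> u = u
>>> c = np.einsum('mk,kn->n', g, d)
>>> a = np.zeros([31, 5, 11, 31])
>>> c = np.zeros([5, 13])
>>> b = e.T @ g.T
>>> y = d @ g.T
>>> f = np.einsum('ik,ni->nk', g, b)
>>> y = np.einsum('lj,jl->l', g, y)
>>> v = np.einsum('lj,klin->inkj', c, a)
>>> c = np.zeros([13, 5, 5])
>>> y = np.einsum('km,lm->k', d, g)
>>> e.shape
(31, 23)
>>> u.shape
(23, 31)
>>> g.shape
(11, 31)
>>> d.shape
(31, 31)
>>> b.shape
(23, 11)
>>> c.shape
(13, 5, 5)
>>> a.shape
(31, 5, 11, 31)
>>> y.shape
(31,)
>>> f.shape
(23, 31)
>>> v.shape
(11, 31, 31, 13)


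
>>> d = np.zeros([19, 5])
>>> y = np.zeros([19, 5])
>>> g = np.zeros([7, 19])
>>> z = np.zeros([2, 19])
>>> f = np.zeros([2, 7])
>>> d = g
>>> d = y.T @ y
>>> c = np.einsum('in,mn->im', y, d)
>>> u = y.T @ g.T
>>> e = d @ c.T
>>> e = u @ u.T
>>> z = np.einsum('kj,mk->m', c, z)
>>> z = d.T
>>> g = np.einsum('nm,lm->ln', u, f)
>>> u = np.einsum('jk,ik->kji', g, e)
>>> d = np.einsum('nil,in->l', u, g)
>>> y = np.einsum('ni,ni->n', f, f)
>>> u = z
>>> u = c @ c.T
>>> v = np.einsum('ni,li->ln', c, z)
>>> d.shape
(5,)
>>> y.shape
(2,)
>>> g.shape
(2, 5)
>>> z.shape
(5, 5)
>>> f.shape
(2, 7)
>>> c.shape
(19, 5)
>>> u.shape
(19, 19)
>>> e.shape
(5, 5)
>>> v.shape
(5, 19)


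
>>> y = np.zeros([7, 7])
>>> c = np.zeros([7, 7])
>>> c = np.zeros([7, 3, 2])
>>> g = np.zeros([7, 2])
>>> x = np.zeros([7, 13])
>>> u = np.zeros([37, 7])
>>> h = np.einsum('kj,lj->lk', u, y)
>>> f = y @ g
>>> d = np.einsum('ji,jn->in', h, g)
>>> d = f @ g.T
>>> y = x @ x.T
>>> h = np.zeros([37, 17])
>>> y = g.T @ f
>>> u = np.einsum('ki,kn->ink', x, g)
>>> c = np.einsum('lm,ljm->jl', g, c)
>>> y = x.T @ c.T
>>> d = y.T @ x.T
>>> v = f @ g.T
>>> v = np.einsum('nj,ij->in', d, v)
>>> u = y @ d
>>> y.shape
(13, 3)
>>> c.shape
(3, 7)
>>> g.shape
(7, 2)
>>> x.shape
(7, 13)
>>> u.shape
(13, 7)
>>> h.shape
(37, 17)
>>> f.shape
(7, 2)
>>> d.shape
(3, 7)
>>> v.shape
(7, 3)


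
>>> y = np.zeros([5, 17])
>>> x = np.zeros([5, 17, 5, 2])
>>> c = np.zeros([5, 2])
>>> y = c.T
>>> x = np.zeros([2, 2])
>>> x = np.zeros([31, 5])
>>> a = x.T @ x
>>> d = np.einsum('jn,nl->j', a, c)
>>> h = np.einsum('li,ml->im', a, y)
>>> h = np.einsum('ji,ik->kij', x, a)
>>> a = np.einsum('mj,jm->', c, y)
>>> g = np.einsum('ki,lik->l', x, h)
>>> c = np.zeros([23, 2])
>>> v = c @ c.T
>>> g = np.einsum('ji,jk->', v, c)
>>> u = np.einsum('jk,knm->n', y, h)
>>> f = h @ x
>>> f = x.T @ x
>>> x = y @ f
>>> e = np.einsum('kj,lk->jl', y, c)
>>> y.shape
(2, 5)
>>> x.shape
(2, 5)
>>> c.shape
(23, 2)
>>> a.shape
()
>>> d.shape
(5,)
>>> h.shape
(5, 5, 31)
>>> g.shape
()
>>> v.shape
(23, 23)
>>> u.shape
(5,)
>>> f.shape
(5, 5)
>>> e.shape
(5, 23)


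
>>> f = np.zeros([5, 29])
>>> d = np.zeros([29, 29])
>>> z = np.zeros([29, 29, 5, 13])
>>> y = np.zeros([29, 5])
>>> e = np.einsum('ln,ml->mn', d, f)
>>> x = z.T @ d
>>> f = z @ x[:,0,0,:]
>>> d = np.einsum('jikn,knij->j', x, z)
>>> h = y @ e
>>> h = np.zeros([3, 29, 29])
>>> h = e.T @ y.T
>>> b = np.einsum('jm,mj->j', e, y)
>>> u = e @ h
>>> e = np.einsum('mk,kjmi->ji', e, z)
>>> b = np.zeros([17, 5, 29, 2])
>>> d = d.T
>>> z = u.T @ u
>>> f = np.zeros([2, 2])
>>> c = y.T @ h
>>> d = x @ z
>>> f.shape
(2, 2)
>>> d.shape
(13, 5, 29, 29)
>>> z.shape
(29, 29)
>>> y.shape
(29, 5)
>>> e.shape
(29, 13)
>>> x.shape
(13, 5, 29, 29)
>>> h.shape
(29, 29)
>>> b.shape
(17, 5, 29, 2)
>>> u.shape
(5, 29)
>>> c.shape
(5, 29)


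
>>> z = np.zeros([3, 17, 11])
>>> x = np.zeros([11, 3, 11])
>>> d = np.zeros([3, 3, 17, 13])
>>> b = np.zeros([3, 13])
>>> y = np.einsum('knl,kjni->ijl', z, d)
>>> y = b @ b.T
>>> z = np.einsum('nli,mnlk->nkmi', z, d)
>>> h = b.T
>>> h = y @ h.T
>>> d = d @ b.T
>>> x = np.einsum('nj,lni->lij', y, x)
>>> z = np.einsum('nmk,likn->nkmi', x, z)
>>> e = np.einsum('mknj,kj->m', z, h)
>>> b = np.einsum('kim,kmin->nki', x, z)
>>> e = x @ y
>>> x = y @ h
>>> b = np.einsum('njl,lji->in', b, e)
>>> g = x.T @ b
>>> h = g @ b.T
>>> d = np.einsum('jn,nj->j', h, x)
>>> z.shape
(11, 3, 11, 13)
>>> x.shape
(3, 13)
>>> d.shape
(13,)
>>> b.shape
(3, 13)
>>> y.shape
(3, 3)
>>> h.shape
(13, 3)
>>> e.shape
(11, 11, 3)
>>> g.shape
(13, 13)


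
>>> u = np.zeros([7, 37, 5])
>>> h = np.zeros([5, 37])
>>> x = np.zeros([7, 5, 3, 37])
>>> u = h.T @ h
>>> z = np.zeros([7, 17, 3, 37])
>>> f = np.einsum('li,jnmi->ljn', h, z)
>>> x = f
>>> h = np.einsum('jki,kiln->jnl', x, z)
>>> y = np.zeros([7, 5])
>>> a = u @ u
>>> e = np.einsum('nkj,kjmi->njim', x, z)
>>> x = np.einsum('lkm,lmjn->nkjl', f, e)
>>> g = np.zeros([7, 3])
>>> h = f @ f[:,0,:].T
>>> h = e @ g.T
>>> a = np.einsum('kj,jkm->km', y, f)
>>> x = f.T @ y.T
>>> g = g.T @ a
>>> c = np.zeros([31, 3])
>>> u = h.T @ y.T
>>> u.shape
(7, 37, 17, 7)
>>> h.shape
(5, 17, 37, 7)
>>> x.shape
(17, 7, 7)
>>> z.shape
(7, 17, 3, 37)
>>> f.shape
(5, 7, 17)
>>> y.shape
(7, 5)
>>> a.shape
(7, 17)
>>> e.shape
(5, 17, 37, 3)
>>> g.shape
(3, 17)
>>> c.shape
(31, 3)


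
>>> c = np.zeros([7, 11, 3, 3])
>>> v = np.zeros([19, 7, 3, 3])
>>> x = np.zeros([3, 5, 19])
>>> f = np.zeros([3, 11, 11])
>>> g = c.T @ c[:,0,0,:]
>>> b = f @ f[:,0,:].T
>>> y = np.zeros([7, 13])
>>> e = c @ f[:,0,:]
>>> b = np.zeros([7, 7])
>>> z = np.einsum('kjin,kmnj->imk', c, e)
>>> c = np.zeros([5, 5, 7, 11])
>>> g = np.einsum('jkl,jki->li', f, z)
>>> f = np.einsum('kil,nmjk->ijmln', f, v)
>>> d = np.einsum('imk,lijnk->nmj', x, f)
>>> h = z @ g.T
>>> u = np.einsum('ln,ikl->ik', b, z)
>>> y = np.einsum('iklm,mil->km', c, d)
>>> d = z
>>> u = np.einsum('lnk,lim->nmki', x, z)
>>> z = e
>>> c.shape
(5, 5, 7, 11)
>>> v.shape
(19, 7, 3, 3)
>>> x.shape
(3, 5, 19)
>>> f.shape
(11, 3, 7, 11, 19)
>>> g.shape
(11, 7)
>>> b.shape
(7, 7)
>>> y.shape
(5, 11)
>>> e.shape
(7, 11, 3, 11)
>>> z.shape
(7, 11, 3, 11)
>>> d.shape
(3, 11, 7)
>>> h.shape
(3, 11, 11)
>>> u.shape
(5, 7, 19, 11)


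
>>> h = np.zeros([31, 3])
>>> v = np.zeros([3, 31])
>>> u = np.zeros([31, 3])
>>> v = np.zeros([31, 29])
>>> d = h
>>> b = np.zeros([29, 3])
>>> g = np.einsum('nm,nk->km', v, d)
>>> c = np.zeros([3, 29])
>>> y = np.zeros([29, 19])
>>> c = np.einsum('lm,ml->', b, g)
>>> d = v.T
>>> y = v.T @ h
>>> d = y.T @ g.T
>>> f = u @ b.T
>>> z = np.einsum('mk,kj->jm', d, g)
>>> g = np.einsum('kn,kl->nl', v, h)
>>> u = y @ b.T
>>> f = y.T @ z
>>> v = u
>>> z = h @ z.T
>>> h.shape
(31, 3)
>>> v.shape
(29, 29)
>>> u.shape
(29, 29)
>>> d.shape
(3, 3)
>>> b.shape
(29, 3)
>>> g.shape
(29, 3)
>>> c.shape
()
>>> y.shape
(29, 3)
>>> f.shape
(3, 3)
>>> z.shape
(31, 29)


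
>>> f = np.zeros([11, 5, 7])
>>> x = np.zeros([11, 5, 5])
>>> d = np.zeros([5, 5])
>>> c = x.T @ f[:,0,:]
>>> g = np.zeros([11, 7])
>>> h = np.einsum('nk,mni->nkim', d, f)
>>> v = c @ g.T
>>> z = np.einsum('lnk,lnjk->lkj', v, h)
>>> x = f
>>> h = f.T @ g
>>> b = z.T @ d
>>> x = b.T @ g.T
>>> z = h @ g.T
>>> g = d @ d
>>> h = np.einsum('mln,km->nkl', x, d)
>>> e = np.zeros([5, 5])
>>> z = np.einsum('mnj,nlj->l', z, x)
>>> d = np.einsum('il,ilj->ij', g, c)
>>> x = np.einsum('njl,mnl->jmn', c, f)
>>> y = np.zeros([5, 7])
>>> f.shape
(11, 5, 7)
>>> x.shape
(5, 11, 5)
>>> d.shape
(5, 7)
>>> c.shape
(5, 5, 7)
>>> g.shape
(5, 5)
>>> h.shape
(11, 5, 11)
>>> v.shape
(5, 5, 11)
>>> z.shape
(11,)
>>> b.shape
(7, 11, 5)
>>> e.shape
(5, 5)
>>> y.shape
(5, 7)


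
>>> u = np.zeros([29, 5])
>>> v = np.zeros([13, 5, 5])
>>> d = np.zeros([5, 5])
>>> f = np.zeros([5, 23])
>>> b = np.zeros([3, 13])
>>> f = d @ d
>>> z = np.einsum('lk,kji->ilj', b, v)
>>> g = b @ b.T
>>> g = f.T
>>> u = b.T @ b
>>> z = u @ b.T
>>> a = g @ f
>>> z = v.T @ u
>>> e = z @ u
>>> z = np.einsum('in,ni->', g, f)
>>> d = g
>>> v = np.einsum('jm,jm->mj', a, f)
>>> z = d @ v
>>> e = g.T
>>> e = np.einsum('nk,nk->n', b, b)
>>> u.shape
(13, 13)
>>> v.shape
(5, 5)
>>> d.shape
(5, 5)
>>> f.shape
(5, 5)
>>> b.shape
(3, 13)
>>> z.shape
(5, 5)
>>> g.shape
(5, 5)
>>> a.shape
(5, 5)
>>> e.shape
(3,)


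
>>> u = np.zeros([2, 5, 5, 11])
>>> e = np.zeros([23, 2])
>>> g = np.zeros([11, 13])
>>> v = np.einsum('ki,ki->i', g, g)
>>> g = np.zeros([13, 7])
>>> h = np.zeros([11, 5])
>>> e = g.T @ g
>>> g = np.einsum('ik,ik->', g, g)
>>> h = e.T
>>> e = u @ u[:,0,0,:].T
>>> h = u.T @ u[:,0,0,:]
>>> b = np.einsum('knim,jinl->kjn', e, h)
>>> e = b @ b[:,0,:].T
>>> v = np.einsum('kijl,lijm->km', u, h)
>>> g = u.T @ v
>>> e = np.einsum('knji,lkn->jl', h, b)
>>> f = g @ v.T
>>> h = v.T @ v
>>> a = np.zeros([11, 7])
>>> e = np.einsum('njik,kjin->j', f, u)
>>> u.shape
(2, 5, 5, 11)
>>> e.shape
(5,)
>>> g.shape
(11, 5, 5, 11)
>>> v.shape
(2, 11)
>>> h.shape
(11, 11)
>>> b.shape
(2, 11, 5)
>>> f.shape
(11, 5, 5, 2)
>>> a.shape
(11, 7)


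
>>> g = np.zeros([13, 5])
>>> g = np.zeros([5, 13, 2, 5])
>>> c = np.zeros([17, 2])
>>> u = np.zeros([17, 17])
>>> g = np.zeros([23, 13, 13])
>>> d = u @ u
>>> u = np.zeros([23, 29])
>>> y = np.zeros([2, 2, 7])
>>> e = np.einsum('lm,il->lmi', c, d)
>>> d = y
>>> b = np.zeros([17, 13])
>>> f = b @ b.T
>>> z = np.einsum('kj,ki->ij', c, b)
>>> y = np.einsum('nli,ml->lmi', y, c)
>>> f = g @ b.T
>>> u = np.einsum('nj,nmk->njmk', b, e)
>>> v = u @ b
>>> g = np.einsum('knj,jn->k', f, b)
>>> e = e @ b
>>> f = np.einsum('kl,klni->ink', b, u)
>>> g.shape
(23,)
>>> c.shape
(17, 2)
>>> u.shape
(17, 13, 2, 17)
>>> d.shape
(2, 2, 7)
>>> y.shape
(2, 17, 7)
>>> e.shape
(17, 2, 13)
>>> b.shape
(17, 13)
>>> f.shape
(17, 2, 17)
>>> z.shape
(13, 2)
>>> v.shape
(17, 13, 2, 13)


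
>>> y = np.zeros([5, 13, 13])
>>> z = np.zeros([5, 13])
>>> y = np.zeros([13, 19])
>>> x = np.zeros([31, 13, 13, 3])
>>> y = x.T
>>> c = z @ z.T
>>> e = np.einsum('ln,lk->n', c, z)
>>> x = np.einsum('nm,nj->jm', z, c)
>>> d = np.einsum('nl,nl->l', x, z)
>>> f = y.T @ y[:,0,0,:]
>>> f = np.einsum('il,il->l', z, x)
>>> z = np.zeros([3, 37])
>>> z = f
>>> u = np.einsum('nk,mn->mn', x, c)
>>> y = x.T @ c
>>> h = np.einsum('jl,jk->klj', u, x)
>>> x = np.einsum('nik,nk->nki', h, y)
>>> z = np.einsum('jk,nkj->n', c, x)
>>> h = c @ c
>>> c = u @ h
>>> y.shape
(13, 5)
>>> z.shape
(13,)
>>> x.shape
(13, 5, 5)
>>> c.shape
(5, 5)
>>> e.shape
(5,)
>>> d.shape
(13,)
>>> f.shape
(13,)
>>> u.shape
(5, 5)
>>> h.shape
(5, 5)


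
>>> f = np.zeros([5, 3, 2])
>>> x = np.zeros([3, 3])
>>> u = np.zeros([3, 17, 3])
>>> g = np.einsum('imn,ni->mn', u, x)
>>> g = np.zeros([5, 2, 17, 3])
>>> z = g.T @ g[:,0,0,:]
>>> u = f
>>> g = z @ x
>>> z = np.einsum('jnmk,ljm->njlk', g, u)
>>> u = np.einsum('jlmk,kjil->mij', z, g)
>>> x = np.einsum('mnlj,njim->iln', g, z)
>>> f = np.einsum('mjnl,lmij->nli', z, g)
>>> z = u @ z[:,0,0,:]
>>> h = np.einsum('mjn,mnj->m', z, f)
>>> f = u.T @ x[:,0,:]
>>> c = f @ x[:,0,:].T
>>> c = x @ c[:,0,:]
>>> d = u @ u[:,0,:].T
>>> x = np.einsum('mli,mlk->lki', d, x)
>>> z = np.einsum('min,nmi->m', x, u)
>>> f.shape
(17, 2, 17)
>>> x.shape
(2, 17, 5)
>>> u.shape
(5, 2, 17)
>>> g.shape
(3, 17, 2, 3)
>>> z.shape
(2,)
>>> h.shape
(5,)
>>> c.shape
(5, 2, 5)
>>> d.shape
(5, 2, 5)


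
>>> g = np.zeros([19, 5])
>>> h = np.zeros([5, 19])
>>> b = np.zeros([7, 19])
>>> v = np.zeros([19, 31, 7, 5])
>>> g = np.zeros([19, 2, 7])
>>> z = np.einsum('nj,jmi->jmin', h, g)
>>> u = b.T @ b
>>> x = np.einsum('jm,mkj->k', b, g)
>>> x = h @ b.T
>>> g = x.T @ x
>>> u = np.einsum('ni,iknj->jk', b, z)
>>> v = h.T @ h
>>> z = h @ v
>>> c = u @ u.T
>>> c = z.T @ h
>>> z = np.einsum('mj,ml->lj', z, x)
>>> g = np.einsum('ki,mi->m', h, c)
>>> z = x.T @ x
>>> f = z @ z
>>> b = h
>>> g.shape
(19,)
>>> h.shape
(5, 19)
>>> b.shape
(5, 19)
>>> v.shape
(19, 19)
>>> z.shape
(7, 7)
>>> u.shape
(5, 2)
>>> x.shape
(5, 7)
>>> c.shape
(19, 19)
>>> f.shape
(7, 7)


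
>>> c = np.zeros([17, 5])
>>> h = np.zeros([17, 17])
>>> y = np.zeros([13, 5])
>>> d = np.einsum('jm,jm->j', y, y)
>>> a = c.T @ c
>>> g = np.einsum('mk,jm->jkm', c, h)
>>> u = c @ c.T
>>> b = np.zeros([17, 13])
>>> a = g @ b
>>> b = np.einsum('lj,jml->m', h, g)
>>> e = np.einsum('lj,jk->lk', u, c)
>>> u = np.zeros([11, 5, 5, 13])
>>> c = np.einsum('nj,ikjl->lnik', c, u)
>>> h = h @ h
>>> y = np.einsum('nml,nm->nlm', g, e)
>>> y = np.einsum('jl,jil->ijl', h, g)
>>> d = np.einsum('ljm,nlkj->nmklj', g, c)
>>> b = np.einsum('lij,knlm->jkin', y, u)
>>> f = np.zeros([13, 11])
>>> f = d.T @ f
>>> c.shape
(13, 17, 11, 5)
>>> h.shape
(17, 17)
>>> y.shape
(5, 17, 17)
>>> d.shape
(13, 17, 11, 17, 5)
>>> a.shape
(17, 5, 13)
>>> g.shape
(17, 5, 17)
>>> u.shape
(11, 5, 5, 13)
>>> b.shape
(17, 11, 17, 5)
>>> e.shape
(17, 5)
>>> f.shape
(5, 17, 11, 17, 11)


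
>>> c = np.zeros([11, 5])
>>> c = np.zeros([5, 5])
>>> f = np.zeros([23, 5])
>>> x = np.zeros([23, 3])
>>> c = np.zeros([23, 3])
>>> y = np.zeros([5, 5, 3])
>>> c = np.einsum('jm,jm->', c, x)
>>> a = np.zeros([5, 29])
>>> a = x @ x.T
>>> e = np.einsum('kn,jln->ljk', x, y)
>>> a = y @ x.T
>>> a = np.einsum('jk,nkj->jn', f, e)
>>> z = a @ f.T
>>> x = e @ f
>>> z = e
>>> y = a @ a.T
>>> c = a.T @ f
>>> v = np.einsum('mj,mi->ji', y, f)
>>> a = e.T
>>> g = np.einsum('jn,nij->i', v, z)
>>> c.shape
(5, 5)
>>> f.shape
(23, 5)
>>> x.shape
(5, 5, 5)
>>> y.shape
(23, 23)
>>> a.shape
(23, 5, 5)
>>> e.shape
(5, 5, 23)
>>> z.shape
(5, 5, 23)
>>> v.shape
(23, 5)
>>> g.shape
(5,)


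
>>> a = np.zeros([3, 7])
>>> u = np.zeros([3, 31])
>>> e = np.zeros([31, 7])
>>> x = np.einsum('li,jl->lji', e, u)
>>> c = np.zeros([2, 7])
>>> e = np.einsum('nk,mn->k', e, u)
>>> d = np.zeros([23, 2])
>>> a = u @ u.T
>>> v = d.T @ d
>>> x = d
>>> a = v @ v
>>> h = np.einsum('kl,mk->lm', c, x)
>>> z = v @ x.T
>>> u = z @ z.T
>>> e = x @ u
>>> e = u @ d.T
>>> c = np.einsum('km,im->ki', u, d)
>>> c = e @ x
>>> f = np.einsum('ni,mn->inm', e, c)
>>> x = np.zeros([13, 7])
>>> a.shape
(2, 2)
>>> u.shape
(2, 2)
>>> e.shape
(2, 23)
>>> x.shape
(13, 7)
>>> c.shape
(2, 2)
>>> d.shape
(23, 2)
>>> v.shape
(2, 2)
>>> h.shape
(7, 23)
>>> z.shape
(2, 23)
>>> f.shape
(23, 2, 2)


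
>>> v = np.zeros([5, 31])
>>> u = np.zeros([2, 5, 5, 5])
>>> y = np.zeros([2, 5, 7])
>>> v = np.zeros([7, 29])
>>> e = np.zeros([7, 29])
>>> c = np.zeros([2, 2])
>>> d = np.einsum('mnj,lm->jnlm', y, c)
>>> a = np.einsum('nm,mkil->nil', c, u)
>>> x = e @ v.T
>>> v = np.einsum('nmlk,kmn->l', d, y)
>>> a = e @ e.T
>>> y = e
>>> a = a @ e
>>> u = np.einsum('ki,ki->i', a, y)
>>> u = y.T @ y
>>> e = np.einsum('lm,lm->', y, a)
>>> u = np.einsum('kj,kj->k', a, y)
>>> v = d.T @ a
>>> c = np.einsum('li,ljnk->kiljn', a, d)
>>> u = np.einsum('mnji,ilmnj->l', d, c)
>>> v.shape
(2, 2, 5, 29)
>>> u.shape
(29,)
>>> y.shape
(7, 29)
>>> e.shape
()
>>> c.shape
(2, 29, 7, 5, 2)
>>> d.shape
(7, 5, 2, 2)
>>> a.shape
(7, 29)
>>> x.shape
(7, 7)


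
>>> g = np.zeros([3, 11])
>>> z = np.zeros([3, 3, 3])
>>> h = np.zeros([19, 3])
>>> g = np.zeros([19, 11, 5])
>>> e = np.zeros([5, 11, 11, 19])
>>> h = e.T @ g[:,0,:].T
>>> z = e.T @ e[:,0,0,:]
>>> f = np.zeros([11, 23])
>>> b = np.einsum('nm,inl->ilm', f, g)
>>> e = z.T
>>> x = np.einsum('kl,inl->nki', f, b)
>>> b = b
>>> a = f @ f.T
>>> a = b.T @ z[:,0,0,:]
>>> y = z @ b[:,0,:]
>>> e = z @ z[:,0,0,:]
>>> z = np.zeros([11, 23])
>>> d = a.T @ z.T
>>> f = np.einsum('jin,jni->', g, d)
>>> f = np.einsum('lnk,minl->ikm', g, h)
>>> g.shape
(19, 11, 5)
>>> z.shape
(11, 23)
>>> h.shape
(19, 11, 11, 19)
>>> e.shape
(19, 11, 11, 19)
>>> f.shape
(11, 5, 19)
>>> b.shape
(19, 5, 23)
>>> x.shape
(5, 11, 19)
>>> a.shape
(23, 5, 19)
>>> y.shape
(19, 11, 11, 23)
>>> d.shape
(19, 5, 11)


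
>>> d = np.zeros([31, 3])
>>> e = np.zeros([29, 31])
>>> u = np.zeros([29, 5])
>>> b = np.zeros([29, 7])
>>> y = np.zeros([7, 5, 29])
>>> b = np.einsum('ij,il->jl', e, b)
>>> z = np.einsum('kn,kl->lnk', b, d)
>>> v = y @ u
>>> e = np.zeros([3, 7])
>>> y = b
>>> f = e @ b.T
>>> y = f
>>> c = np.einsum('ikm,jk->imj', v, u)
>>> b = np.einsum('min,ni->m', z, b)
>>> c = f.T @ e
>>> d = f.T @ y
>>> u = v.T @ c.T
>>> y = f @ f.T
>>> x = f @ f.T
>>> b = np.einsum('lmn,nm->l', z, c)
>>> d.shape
(31, 31)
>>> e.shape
(3, 7)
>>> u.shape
(5, 5, 31)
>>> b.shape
(3,)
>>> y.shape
(3, 3)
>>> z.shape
(3, 7, 31)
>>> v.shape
(7, 5, 5)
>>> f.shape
(3, 31)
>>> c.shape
(31, 7)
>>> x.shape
(3, 3)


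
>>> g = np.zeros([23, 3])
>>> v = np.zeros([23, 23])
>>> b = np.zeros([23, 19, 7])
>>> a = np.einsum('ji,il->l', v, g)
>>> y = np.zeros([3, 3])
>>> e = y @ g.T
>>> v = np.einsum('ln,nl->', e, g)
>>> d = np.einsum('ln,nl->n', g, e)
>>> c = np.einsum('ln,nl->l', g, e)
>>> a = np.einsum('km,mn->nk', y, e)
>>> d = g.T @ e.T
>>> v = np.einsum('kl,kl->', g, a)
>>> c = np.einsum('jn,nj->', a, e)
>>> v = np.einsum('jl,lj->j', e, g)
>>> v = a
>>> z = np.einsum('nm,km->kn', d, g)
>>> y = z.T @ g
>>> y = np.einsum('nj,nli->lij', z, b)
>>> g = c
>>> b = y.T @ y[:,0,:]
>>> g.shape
()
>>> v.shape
(23, 3)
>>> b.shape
(3, 7, 3)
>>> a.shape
(23, 3)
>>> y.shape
(19, 7, 3)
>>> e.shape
(3, 23)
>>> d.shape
(3, 3)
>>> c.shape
()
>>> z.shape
(23, 3)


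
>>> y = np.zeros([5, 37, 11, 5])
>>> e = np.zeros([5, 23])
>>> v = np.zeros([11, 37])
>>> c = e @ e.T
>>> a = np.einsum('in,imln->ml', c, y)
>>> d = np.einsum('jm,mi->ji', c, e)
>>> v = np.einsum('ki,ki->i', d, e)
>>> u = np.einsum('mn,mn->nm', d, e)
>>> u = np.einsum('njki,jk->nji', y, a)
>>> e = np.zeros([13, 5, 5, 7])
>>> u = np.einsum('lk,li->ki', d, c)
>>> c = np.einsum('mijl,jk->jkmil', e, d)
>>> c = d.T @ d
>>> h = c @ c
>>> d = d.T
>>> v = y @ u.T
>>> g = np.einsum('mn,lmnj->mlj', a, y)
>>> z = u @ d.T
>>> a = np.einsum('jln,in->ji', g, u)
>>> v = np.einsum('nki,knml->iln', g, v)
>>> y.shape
(5, 37, 11, 5)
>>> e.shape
(13, 5, 5, 7)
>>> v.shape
(5, 23, 37)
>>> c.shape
(23, 23)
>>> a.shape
(37, 23)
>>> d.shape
(23, 5)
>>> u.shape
(23, 5)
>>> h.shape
(23, 23)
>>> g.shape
(37, 5, 5)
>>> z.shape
(23, 23)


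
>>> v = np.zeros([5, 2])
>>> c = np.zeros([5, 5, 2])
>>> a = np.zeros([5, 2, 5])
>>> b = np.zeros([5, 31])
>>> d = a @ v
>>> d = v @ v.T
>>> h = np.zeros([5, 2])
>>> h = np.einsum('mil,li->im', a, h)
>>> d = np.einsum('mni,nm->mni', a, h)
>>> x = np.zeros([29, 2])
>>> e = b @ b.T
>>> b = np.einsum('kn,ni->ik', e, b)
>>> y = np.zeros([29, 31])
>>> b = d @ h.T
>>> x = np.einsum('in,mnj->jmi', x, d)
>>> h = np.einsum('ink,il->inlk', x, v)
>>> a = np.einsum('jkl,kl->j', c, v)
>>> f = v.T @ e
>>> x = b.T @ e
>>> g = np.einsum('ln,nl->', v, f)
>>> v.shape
(5, 2)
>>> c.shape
(5, 5, 2)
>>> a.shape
(5,)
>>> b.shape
(5, 2, 2)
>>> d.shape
(5, 2, 5)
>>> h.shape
(5, 5, 2, 29)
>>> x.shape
(2, 2, 5)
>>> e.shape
(5, 5)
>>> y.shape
(29, 31)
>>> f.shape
(2, 5)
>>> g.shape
()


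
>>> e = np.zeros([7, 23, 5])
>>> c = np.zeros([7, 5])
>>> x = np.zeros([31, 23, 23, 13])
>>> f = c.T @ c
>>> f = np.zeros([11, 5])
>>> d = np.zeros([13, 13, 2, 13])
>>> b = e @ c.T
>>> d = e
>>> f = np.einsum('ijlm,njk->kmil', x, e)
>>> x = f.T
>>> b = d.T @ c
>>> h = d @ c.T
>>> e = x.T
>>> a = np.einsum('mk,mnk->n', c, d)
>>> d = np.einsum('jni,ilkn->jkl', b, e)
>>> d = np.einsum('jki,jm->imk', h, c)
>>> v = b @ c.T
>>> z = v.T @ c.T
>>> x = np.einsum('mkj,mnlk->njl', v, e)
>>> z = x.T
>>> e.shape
(5, 13, 31, 23)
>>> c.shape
(7, 5)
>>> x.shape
(13, 7, 31)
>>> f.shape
(5, 13, 31, 23)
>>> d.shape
(7, 5, 23)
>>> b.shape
(5, 23, 5)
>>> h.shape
(7, 23, 7)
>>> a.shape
(23,)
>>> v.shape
(5, 23, 7)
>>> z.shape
(31, 7, 13)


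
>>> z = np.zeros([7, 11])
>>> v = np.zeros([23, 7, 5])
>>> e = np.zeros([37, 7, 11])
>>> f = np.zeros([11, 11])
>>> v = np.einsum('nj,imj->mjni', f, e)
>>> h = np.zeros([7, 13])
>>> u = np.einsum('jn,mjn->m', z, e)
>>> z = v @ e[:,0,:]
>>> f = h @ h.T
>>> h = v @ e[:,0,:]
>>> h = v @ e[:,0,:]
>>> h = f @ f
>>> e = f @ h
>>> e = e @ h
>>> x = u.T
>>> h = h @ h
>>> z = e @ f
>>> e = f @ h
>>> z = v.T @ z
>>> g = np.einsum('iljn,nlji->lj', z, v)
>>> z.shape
(37, 11, 11, 7)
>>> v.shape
(7, 11, 11, 37)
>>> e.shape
(7, 7)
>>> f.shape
(7, 7)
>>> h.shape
(7, 7)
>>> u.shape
(37,)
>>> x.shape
(37,)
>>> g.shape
(11, 11)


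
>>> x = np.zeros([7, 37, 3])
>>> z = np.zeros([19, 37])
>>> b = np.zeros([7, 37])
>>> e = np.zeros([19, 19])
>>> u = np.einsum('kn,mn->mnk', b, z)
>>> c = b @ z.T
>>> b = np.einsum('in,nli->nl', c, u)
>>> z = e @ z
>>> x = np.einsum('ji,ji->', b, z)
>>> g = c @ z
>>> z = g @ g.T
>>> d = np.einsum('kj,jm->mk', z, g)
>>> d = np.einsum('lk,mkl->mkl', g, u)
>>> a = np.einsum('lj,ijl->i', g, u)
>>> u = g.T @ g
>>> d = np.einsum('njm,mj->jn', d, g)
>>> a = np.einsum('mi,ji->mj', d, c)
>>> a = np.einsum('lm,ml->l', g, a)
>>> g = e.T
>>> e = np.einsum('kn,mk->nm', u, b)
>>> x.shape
()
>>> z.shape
(7, 7)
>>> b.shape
(19, 37)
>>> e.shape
(37, 19)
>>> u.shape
(37, 37)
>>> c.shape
(7, 19)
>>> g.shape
(19, 19)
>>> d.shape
(37, 19)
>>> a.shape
(7,)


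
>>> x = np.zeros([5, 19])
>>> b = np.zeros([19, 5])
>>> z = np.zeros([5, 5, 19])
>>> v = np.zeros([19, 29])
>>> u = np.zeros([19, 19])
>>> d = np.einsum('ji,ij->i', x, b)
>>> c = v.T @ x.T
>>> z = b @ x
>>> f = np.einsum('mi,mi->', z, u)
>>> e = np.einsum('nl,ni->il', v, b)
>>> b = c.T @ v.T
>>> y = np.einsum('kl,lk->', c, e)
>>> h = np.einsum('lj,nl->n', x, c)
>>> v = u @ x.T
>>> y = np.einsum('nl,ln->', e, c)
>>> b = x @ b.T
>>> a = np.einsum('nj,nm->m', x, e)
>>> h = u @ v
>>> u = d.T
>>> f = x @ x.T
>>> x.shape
(5, 19)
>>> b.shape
(5, 5)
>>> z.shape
(19, 19)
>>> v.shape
(19, 5)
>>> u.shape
(19,)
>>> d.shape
(19,)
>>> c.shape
(29, 5)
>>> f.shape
(5, 5)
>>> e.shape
(5, 29)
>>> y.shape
()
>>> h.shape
(19, 5)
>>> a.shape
(29,)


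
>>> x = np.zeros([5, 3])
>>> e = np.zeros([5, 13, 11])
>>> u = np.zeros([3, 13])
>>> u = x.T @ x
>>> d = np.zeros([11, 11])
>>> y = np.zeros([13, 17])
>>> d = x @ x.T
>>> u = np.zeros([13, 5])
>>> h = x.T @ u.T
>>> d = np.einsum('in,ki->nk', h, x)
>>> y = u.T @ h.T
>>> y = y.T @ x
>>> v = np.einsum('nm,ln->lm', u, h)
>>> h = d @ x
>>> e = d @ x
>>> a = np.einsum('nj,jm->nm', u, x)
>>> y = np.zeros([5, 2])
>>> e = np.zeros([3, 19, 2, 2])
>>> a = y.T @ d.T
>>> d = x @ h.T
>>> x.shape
(5, 3)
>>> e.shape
(3, 19, 2, 2)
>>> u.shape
(13, 5)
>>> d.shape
(5, 13)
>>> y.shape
(5, 2)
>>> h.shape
(13, 3)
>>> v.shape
(3, 5)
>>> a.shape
(2, 13)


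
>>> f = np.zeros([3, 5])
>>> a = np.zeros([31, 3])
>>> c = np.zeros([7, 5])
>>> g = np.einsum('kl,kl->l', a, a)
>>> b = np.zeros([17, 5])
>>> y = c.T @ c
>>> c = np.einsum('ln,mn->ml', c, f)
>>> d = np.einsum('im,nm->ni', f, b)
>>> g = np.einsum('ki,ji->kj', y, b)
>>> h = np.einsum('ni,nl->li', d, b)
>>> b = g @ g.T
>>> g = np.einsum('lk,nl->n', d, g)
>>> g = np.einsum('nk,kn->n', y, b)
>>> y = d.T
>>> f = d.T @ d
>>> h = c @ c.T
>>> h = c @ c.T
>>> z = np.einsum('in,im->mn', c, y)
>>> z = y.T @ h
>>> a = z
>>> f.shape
(3, 3)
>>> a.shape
(17, 3)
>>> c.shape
(3, 7)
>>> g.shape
(5,)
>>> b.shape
(5, 5)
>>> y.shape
(3, 17)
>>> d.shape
(17, 3)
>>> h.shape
(3, 3)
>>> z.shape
(17, 3)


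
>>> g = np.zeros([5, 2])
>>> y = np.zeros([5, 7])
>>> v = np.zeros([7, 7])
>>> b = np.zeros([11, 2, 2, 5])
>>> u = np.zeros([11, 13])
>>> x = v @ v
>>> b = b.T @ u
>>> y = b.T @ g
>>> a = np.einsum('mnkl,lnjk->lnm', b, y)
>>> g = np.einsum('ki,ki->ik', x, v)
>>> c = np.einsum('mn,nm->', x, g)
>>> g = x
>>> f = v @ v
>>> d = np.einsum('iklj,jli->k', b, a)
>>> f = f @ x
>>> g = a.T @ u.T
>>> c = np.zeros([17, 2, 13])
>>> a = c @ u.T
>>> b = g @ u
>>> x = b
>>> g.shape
(5, 2, 11)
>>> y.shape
(13, 2, 2, 2)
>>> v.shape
(7, 7)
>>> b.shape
(5, 2, 13)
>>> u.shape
(11, 13)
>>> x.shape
(5, 2, 13)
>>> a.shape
(17, 2, 11)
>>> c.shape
(17, 2, 13)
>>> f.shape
(7, 7)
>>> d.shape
(2,)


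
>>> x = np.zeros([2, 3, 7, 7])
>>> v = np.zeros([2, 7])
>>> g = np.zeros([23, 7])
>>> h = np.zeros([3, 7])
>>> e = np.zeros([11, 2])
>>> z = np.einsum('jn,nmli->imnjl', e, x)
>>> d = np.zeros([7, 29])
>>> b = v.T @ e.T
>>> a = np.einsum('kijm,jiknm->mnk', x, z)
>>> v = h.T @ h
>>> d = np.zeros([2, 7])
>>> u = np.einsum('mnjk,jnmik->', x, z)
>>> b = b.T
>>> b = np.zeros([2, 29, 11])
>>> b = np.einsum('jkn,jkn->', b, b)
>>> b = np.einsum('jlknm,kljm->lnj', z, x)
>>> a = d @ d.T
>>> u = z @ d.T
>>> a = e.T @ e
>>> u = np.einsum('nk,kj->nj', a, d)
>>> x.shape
(2, 3, 7, 7)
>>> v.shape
(7, 7)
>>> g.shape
(23, 7)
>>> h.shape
(3, 7)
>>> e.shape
(11, 2)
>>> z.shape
(7, 3, 2, 11, 7)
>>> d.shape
(2, 7)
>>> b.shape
(3, 11, 7)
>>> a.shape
(2, 2)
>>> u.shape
(2, 7)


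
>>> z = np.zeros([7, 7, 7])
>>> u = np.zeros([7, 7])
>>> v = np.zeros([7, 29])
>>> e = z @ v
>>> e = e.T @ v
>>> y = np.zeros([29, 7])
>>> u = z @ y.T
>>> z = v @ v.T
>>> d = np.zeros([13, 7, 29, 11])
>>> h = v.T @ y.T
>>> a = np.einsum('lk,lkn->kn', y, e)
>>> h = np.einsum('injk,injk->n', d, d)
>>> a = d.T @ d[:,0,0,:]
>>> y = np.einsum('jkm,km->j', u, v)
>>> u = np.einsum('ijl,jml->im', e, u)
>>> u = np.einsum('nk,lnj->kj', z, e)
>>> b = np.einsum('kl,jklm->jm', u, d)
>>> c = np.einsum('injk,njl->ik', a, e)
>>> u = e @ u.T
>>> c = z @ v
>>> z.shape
(7, 7)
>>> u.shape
(29, 7, 7)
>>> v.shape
(7, 29)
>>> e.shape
(29, 7, 29)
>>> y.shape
(7,)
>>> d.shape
(13, 7, 29, 11)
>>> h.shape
(7,)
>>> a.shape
(11, 29, 7, 11)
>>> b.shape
(13, 11)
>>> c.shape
(7, 29)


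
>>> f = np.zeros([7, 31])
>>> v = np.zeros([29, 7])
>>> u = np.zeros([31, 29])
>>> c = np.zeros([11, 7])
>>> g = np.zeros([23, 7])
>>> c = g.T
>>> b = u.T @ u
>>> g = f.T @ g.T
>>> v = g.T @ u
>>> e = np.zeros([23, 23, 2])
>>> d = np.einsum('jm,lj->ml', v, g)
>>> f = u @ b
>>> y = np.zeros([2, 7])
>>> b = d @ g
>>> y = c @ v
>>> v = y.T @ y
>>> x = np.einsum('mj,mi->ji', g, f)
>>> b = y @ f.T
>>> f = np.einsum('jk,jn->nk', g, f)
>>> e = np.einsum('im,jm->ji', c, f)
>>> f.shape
(29, 23)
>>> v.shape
(29, 29)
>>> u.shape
(31, 29)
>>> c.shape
(7, 23)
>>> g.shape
(31, 23)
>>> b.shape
(7, 31)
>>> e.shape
(29, 7)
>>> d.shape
(29, 31)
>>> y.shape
(7, 29)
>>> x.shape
(23, 29)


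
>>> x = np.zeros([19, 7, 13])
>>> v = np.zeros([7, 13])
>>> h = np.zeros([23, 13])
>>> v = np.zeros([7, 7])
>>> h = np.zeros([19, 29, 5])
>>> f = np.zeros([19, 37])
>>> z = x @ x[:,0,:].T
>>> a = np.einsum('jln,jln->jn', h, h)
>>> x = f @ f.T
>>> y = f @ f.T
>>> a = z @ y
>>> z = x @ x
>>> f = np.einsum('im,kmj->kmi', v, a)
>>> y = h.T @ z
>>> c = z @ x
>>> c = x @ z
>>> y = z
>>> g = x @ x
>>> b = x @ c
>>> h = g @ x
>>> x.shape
(19, 19)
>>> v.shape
(7, 7)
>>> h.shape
(19, 19)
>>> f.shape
(19, 7, 7)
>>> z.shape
(19, 19)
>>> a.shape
(19, 7, 19)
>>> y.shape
(19, 19)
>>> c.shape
(19, 19)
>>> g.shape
(19, 19)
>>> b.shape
(19, 19)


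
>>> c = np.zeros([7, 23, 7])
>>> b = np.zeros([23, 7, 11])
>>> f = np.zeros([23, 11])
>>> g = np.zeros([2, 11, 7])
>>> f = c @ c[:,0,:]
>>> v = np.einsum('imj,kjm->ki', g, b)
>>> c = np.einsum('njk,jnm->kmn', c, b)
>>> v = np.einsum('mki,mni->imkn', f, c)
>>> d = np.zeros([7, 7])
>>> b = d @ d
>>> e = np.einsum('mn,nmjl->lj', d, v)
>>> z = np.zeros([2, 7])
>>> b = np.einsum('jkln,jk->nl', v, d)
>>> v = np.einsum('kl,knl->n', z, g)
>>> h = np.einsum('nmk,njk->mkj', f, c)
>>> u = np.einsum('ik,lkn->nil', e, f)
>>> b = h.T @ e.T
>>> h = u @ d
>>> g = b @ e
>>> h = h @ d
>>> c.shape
(7, 11, 7)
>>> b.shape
(11, 7, 11)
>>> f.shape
(7, 23, 7)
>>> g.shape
(11, 7, 23)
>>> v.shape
(11,)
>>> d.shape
(7, 7)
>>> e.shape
(11, 23)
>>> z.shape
(2, 7)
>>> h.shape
(7, 11, 7)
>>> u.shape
(7, 11, 7)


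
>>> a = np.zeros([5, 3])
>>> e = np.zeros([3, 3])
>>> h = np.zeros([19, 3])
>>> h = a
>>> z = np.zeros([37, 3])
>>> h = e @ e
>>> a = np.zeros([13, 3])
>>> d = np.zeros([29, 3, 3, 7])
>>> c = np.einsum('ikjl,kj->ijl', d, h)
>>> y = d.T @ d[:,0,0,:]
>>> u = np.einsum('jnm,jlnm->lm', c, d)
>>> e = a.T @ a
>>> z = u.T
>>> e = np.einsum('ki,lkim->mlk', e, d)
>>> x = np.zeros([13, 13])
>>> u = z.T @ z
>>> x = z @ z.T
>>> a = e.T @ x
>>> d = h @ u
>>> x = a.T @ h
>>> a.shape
(3, 29, 7)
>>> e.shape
(7, 29, 3)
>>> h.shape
(3, 3)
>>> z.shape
(7, 3)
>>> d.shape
(3, 3)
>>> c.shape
(29, 3, 7)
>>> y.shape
(7, 3, 3, 7)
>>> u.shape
(3, 3)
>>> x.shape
(7, 29, 3)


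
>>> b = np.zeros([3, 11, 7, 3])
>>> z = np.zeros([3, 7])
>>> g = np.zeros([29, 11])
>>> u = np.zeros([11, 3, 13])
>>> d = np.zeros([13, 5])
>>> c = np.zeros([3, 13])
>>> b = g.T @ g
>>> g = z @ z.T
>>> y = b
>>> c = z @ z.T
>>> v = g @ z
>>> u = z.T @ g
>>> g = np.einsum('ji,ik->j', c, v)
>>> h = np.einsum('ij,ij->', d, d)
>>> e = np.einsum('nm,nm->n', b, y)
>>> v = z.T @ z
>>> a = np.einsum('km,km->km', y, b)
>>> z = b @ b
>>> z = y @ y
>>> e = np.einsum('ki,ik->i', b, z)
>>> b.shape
(11, 11)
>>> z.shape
(11, 11)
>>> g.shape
(3,)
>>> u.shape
(7, 3)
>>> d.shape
(13, 5)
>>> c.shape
(3, 3)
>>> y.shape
(11, 11)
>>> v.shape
(7, 7)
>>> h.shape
()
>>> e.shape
(11,)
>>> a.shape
(11, 11)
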